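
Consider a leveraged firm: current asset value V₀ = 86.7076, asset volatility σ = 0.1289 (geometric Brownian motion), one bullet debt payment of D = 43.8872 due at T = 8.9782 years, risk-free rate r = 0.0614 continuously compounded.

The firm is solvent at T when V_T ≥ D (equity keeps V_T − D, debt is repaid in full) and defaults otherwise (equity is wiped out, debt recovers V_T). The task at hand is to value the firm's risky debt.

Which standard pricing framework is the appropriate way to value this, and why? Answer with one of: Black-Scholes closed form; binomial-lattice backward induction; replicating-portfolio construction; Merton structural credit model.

Key observation: the question is about default risk generated by asset-value dynamics against a debt face of 43.8872 — the structural framework prices exactly that.

framework: Merton structural credit model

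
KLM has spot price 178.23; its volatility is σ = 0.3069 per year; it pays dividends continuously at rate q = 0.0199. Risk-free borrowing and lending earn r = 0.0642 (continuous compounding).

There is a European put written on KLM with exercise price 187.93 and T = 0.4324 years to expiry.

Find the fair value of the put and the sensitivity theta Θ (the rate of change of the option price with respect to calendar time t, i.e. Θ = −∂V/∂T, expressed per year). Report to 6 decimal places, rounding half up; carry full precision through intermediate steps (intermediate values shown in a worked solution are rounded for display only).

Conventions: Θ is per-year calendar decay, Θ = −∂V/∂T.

price = 17.689491
Θ = -11.155803

σ√T = 0.3069·√0.4324 = 0.201809
d₁ = (ln(S/K) + (r−q+σ²/2)T) / (σ√T) = (ln(178.23/187.93) + (0.0642−0.0199+0.3069²/2)·0.4324) / 0.201809 = (-0.052995 + 0.039519) / 0.201809 = -0.066776
d₂ = d₁ − σ√T = -0.066776 − 0.201809 = -0.268585
e^{−rT} = 0.972622
e^{−qT} = 0.991432
N(−d₁) = 0.526620,  N(−d₂) = 0.605875
Put price V = K·e^{−rT}·N(−d₂) − S·e^{−qT}·N(−d₁) = 110.744814 − 93.055323 = 17.689491
φ(d₁) = (1/√(2π))·e^{−d₁²/2} = 0.398054
Θ = −S·e^{−qT}·φ(d₁)·σ/(2√T) − q·S·e^{−qT}·N(−d₁) + r·K·e^{−rT}·N(−d₂) = −16.413819 − 1.851801 + 7.109817 = -11.155803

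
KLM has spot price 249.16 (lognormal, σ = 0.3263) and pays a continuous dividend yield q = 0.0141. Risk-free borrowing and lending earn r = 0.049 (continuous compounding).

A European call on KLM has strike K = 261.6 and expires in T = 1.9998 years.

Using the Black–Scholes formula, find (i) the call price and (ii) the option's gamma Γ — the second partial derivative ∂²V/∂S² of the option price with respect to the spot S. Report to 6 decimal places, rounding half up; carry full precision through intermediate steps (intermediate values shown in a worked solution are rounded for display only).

price = 46.308522
Γ = 0.003247

σ√T = 0.3263·√1.9998 = 0.461435
d₁ = (ln(S/K) + (r−q+σ²/2)T) / (σ√T) = (ln(249.16/261.6) + (0.049−0.0141+0.3263²/2)·1.9998) / 0.461435 = (-0.048721 + 0.176254) / 0.461435 = 0.276383
d₂ = d₁ − σ√T = 0.276383 − 0.461435 = -0.185052
e^{−rT} = 0.906658
e^{−qT} = 0.972197
N(d₁) = 0.608873,  N(d₂) = 0.426594
Call price V = S·e^{−qT}·N(d₁) − K·e^{−rT}·N(d₂) = 147.488843 − 101.180321 = 46.308522
φ(d₁) = (1/√(2π))·e^{−d₁²/2} = 0.383992
Γ = e^{−qT}·φ(d₁) / (S·σ·√T) = 0.003247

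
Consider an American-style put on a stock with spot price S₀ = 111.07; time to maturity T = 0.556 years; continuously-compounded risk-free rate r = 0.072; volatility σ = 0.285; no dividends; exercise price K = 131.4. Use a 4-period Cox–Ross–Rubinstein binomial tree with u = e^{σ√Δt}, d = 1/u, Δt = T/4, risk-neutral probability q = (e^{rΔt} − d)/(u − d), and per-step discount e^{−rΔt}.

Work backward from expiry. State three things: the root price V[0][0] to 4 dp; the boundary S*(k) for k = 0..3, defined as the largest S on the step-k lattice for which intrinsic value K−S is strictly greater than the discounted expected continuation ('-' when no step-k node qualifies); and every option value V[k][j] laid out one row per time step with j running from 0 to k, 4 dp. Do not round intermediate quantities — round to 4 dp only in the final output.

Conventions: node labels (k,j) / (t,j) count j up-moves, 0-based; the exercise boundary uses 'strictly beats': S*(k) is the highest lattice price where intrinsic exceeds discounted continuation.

price = 21.1499
boundary = - 99.8736 111.0700 99.8736
tree:
21.1499
31.5264 12.0070
41.5942 20.3300 4.5778
50.6471 31.5264 9.6471 0.0000
58.7874 41.5942 20.3300 0.0000 0.0000

params: Δt=0.13900 u=1.11211 d=0.89919 q=0.52070 e^(-rΔt)=0.99004
t_4 payoffs: 58.7874 41.5942 20.3300 0.0000 0.0000
t_3: node(3,0) S=80.7529 payoff=50.6471 vs cont=49.3386 → 50.6471 [stop]  node(3,1) S=99.8736 payoff=31.5264 vs cont=30.2180 → 31.5264 [stop]  node(3,2) S=123.5216 payoff=7.8784 vs cont=9.6471 → 9.6471 [wait]  node(3,3) S=152.7691 payoff=0.0000 vs cont=0.0000 → 0.0000 [wait]  ⇒ S*(3)=99.8736
t_2: node(2,0) S=89.8058 payoff=41.5942 vs cont=40.2857 → 41.5942 [stop]  node(2,1) S=111.0700 payoff=20.3300 vs cont=19.9333 → 20.3300 [stop]  node(2,2) S=137.3692 payoff=0.0000 vs cont=4.5778 → 4.5778 [wait]  ⇒ S*(2)=111.0700
t_1: node(1,0) S=99.8736 payoff=31.5264 vs cont=30.2180 → 31.5264 [stop]  node(1,1) S=123.5216 payoff=7.8784 vs cont=12.0070 → 12.0070 [wait]  ⇒ S*(1)=99.8736
t_0: node(0,0) S=111.0700 payoff=20.3300 vs cont=21.1499 → 21.1499 [wait]  ⇒ S*(0)=-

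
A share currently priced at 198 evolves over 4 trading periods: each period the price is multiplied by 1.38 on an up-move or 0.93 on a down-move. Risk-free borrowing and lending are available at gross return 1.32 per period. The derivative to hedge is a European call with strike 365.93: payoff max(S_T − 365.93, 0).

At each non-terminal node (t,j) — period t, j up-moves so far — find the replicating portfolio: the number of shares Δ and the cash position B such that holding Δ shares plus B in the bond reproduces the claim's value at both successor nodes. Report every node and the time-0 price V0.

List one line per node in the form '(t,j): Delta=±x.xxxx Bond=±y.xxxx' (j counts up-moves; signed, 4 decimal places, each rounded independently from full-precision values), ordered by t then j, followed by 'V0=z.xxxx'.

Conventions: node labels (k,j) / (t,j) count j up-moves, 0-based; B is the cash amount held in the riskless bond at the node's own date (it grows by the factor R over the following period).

Under the risk-neutral measure, an up-move has probability p* = (R−d)/(u−d) = 0.8667 and values discount at R = 1.32.
At maturity the claim pays: V(4,0)=0.0000, V(4,1)=0.0000, V(4,2)=0.0000, V(4,3)=118.0032, V(4,4)=352.1644
  t=3,j=0: stock 159.2627 → up 219.7825 (V=0.0000), down 148.1143 (V=0.0000). Price 0.0000; hedge Δ=0.0000, bond B=0.0000.
  t=3,j=1: stock 236.3253 → up 326.1289 (V=0.0000), down 219.7825 (V=0.0000). Price 0.0000; hedge Δ=0.0000, bond B=0.0000.
  t=3,j=2: stock 350.6762 → up 483.9332 (V=118.0032), down 326.1289 (V=0.0000). Price 77.4768; hedge Δ=0.7478, bond B=-184.7525.
  t=3,j=3: stock 520.3583 → up 718.0944 (V=352.1644), down 483.9332 (V=118.0032). Price 243.1386; hedge Δ=1.0000, bond B=-277.2197.
  t=2,j=0: stock 171.2502 → up 236.3253 (V=0.0000), down 159.2627 (V=0.0000). Price 0.0000; hedge Δ=0.0000, bond B=0.0000.
  t=2,j=1: stock 254.1132 → up 350.6762 (V=77.4768), down 236.3253 (V=0.0000). Price 50.8686; hedge Δ=0.6775, bond B=-121.3021.
  t=2,j=2: stock 377.0712 → up 520.3583 (V=243.1386), down 350.6762 (V=77.4768). Price 167.4624; hedge Δ=0.9763, bond B=-200.6748.
  t=1,j=0: stock 184.1400 → up 254.1132 (V=50.8686), down 171.2502 (V=0.0000). Price 33.3986; hedge Δ=0.6139, bond B=-79.6428.
  t=1,j=1: stock 273.2400 → up 377.0712 (V=167.4624), down 254.1132 (V=50.8686). Price 115.0883; hedge Δ=0.9482, bond B=-144.0089.
  t=0,j=0: stock 198.0000 → up 273.2400 (V=115.0883), down 184.1400 (V=33.3986). Price 78.9366; hedge Δ=0.9168, bond B=-102.5960.
Check: Δ(0,0)·S0 + B(0,0) = 78.9366 = V0.

(0,0): Delta=0.9168 Bond=-102.5960
(1,0): Delta=0.6139 Bond=-79.6428
(1,1): Delta=0.9482 Bond=-144.0089
(2,0): Delta=0.0000 Bond=0.0000
(2,1): Delta=0.6775 Bond=-121.3021
(2,2): Delta=0.9763 Bond=-200.6748
(3,0): Delta=0.0000 Bond=0.0000
(3,1): Delta=0.0000 Bond=0.0000
(3,2): Delta=0.7478 Bond=-184.7525
(3,3): Delta=1.0000 Bond=-277.2197
V0=78.9366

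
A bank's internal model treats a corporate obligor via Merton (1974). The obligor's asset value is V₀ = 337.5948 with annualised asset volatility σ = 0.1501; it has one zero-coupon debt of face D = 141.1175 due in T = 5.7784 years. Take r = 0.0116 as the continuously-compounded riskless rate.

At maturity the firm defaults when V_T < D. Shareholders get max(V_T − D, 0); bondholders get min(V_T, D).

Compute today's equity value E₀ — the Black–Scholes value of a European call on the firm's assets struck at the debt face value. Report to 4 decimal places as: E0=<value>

Work the structural quantities from V₀ = 337.5948 against face 141.1175:
d₁ = [ln(V₀/D) + (r + σ²/2)T] / (σ√T)
   = [ln(337.5948/141.1175) + (0.0116 + 0.5·0.1501²)·5.7784] / (0.1501·√5.7784)
   = [0.872253 + 0.132123] / 0.360815 = 2.783634
d₂ = d₁ − σ√T = 2.783634 − 0.360815 = 2.422819
N(d₁) = 0.997312,  N(d₂) = 0.992300,  e^(−rT) = 0.935168
E₀ = V₀·N(d₁) − D·e^(−rT)·N(d₂)
   = 337.5948·0.997312 − 141.1175·0.935168·0.992300 = 205.735126

E0=205.7351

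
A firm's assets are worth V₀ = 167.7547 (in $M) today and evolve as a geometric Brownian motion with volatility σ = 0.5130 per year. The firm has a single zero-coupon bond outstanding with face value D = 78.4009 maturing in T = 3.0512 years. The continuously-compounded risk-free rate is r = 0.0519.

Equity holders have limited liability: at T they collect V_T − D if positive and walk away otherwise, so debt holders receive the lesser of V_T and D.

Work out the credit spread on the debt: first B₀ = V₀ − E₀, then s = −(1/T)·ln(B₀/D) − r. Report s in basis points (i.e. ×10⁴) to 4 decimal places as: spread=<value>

Work the structural quantities from V₀ = 167.7547 against face 78.4009:
d₁ = [ln(V₀/D) + (r + σ²/2)T] / (σ√T)
   = [ln(167.7547/78.4009) + (0.0519 + 0.5·0.5130²)·3.0512] / (0.5130·√3.0512)
   = [0.760667 + 0.559848] / 0.896092 = 1.473638
d₂ = d₁ − σ√T = 1.473638 − 0.896092 = 0.577546
N(d₁) = 0.929710,  N(d₂) = 0.718215,  e^(−rT) = 0.853545
E₀ = V₀·N(d₁) − D·e^(−rT)·N(d₂)
   = 167.7547·0.929710 − 78.4009·0.853545·0.718215 = 107.901328
B₀ = V₀ − E₀ = 167.7547 − 107.901328 = 59.853372
spread = −(1/T)·ln(B₀/D) − r = −(1/3.0512)·ln(59.853372/78.4009) − 0.0519 = 0.03656933
in basis points: 0.03656933 × 10⁴ = 365.6933 bp

spread=365.6933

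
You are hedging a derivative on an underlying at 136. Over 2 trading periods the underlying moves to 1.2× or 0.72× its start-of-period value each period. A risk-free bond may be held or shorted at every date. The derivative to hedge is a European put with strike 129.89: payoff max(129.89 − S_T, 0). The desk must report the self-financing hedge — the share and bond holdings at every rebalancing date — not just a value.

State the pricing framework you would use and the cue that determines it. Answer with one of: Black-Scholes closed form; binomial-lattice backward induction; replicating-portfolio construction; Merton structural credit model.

Key observation: the task asks for the hedge itself — share and bond holdings at every node of the 2-period tree on spot 136 with factors 1.2/0.72 — which is exactly what the replicating-portfolio construction produces.

framework: replicating-portfolio construction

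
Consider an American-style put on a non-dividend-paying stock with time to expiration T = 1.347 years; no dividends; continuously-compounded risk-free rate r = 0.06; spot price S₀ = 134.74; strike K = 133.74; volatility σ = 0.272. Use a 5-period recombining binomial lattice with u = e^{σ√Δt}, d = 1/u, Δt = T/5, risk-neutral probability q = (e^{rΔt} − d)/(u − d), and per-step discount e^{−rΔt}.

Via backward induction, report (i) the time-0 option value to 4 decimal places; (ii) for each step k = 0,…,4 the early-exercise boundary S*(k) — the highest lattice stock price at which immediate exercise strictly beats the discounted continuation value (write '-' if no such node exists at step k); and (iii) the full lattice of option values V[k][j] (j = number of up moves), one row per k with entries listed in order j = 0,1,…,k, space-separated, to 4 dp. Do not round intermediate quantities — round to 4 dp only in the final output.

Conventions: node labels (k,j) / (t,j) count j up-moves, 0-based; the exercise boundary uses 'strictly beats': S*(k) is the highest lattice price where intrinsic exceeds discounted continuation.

price = 12.8300
boundary = - - 101.5946 88.2181 101.5946
tree:
12.8300
20.7140 6.0192
32.1454 10.9044 1.7387
45.5219 19.1541 3.6989 0.0000
57.1372 32.1454 7.8690 0.0000 0.0000
67.2231 45.5219 16.7406 0.0000 0.0000 0.0000

params: Δt=0.26940 u=1.15163 d=0.86833 q=0.52228 e^(-rΔt)=0.98397
t_5 payoffs: 67.2231 45.5219 16.7406 0.0000 0.0000 0.0000
t_4: node(4,0) S=76.6028 payoff=57.1372 vs cont=54.9928 → 57.1372 [stop]  node(4,1) S=101.5946 payoff=32.1454 vs cont=30.0010 → 32.1454 [stop]  node(4,2) S=134.7400 payoff=0.0000 vs cont=7.8690 → 7.8690 [wait]  node(4,3) S=178.6991 payoff=0.0000 vs cont=0.0000 → 0.0000 [wait]  node(4,4) S=236.9999 payoff=0.0000 vs cont=0.0000 → 0.0000 [wait]  ⇒ S*(4)=101.5946
t_3: node(3,0) S=88.2181 payoff=45.5219 vs cont=43.3775 → 45.5219 [stop]  node(3,1) S=116.9994 payoff=16.7406 vs cont=19.1541 → 19.1541 [wait]  node(3,2) S=155.1706 payoff=0.0000 vs cont=3.6989 → 3.6989 [wait]  node(3,3) S=205.7952 payoff=0.0000 vs cont=0.0000 → 0.0000 [wait]  ⇒ S*(3)=88.2181
t_2: node(2,0) S=101.5946 payoff=32.1454 vs cont=31.2413 → 32.1454 [stop]  node(2,1) S=134.7400 payoff=0.0000 vs cont=10.9044 → 10.9044 [wait]  node(2,2) S=178.6991 payoff=0.0000 vs cont=1.7387 → 1.7387 [wait]  ⇒ S*(2)=101.5946
t_1: node(1,0) S=116.9994 payoff=16.7406 vs cont=20.7140 → 20.7140 [wait]  node(1,1) S=155.1706 payoff=0.0000 vs cont=6.0192 → 6.0192 [wait]  ⇒ S*(1)=-
t_0: node(0,0) S=134.7400 payoff=0.0000 vs cont=12.8300 → 12.8300 [wait]  ⇒ S*(0)=-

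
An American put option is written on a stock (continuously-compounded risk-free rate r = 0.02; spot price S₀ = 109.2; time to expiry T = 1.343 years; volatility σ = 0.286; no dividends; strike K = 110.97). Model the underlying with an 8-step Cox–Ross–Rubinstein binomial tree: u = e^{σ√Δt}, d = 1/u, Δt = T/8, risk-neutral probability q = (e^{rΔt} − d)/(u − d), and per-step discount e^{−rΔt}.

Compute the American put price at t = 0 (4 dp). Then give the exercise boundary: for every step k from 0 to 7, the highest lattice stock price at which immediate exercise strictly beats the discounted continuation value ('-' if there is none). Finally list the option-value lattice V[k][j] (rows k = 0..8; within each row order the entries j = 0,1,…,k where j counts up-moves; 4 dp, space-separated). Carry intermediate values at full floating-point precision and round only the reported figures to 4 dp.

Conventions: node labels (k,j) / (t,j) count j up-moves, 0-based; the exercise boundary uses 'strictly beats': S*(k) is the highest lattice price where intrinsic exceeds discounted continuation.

price = 13.9284
boundary = - - - - 68.3373 76.8332 86.3853 97.1251
tree:
13.9284
19.4260 8.1886
26.2379 12.3290 3.8499
34.1505 18.0196 6.3731 1.1980
42.6327 25.3824 10.3281 2.2185 0.1228
50.1892 34.1368 16.2646 4.0974 0.2393 0.0000
56.9101 42.6327 24.5847 7.5446 0.4662 0.0000 0.0000
62.8879 50.1892 34.1368 13.8449 0.9084 0.0000 0.0000 0.0000
68.2046 56.9101 42.6327 24.5847 1.7700 0.0000 0.0000 0.0000 0.0000

Δt=0.16787, u=1.12432, d=0.88942, q=0.48506, disc=e^(-rΔt)=0.99665
k=8 terminal: V=max(K-S,0) → 68.2046 56.9101 42.6327 24.5847 1.7700 0.0000 0.0000 0.0000 0.0000
k=7: j=0 S=48.0821 intr=62.8879 cont=62.5159 V=62.8879[EX]; j=1 S=60.7808 intr=50.1892 cont=49.8173 V=50.1892[EX]; j=2 S=76.8332 intr=34.1368 cont=33.7649 V=34.1368[EX]; j=3 S=97.1251 intr=13.8449 cont=13.4730 V=13.8449[EX]; j=4 S=122.7761 intr=0.0000 cont=0.9084 V=0.9084[hold]; j=5 S=155.2017 intr=0.0000 cont=0.0000 V=0.0000[hold]; j=6 S=196.1910 intr=0.0000 cont=0.0000 V=0.0000[hold]; j=7 S=248.0057 intr=0.0000 cont=0.0000 V=0.0000[hold]  S*(7)=97.1251
k=6: j=0 S=54.0599 intr=56.9101 cont=56.5382 V=56.9101[EX]; j=1 S=68.3373 intr=42.6327 cont=42.2608 V=42.6327[EX]; j=2 S=86.3853 intr=24.5847 cont=24.2127 V=24.5847[EX]; j=3 S=109.2000 intr=1.7700 cont=7.5446 V=7.5446[hold]; j=4 S=138.0401 intr=0.0000 cont=0.4662 V=0.4662[hold]; j=5 S=174.4969 intr=0.0000 cont=0.0000 V=0.0000[hold]; j=6 S=220.5821 intr=0.0000 cont=0.0000 V=0.0000[hold]  S*(6)=86.3853
k=5: j=0 S=60.7808 intr=50.1892 cont=49.8173 V=50.1892[EX]; j=1 S=76.8332 intr=34.1368 cont=33.7649 V=34.1368[EX]; j=2 S=97.1251 intr=13.8449 cont=16.2646 V=16.2646[hold]; j=3 S=122.7761 intr=0.0000 cont=4.0974 V=4.0974[hold]; j=4 S=155.2017 intr=0.0000 cont=0.2393 V=0.2393[hold]; j=5 S=196.1910 intr=0.0000 cont=0.0000 V=0.0000[hold]  S*(5)=76.8332
k=4: j=0 S=68.3373 intr=42.6327 cont=42.2608 V=42.6327[EX]; j=1 S=86.3853 intr=24.5847 cont=25.3824 V=25.3824[hold]; j=2 S=109.2000 intr=1.7700 cont=10.3281 V=10.3281[hold]; j=3 S=138.0401 intr=0.0000 cont=2.2185 V=2.2185[hold]; j=4 S=174.4969 intr=0.0000 cont=0.1228 V=0.1228[hold]  S*(4)=68.3373
k=3: j=0 S=76.8332 intr=34.1368 cont=34.1505 V=34.1505[hold]; j=1 S=97.1251 intr=13.8449 cont=18.0196 V=18.0196[hold]; j=2 S=122.7761 intr=0.0000 cont=6.3731 V=6.3731[hold]; j=3 S=155.2017 intr=0.0000 cont=1.1980 V=1.1980[hold]  S*(3)=-
k=2: j=0 S=86.3853 intr=24.5847 cont=26.2379 V=26.2379[hold]; j=1 S=109.2000 intr=1.7700 cont=12.3290 V=12.3290[hold]; j=2 S=138.0401 intr=0.0000 cont=3.8499 V=3.8499[hold]  S*(2)=-
k=1: j=0 S=97.1251 intr=13.8449 cont=19.4260 V=19.4260[hold]; j=1 S=122.7761 intr=0.0000 cont=8.1886 V=8.1886[hold]  S*(1)=-
k=0: j=0 S=109.2000 intr=1.7700 cont=13.9284 V=13.9284[hold]  S*(0)=-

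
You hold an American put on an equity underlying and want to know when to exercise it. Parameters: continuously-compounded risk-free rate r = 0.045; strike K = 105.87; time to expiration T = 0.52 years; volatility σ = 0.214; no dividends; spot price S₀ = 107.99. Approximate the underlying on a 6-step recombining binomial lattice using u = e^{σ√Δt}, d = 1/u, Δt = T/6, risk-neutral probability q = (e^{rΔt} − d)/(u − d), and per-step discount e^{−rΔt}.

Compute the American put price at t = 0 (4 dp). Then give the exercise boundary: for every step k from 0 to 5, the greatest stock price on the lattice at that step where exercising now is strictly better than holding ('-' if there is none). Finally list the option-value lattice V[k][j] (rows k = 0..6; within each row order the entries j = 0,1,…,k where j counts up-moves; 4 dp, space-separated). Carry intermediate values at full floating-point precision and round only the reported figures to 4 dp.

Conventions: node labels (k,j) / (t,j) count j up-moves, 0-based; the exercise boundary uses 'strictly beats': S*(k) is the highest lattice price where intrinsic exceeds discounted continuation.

params: Δt=0.08667 u=1.06503 d=0.93894 q=0.51525 e^(-rΔt)=0.99611
t_6 payoffs: 31.8719 21.9353 10.6644 0.0000 0.0000 0.0000 0.0000
t_5: node(5,0) S=78.8099 payoff=27.0601 vs cont=26.6480 → 27.0601 [stop]  node(5,1) S=89.3927 payoff=16.4773 vs cont=16.0652 → 16.4773 [stop]  node(5,2) S=101.3965 payoff=4.4735 vs cont=5.1495 → 5.1495 [wait]  node(5,3) S=115.0122 payoff=0.0000 vs cont=0.0000 → 0.0000 [wait]  node(5,4) S=130.4563 payoff=0.0000 vs cont=0.0000 → 0.0000 [wait]  node(5,5) S=147.9742 payoff=0.0000 vs cont=0.0000 → 0.0000 [wait]  ⇒ S*(5)=89.3927
t_4: node(4,0) S=83.9347 payoff=21.9353 vs cont=21.5232 → 21.9353 [stop]  node(4,1) S=95.2056 payoff=10.6644 vs cont=10.5992 → 10.6644 [stop]  node(4,2) S=107.9900 payoff=0.0000 vs cont=2.4865 → 2.4865 [wait]  node(4,3) S=122.4911 payoff=0.0000 vs cont=0.0000 → 0.0000 [wait]  node(4,4) S=138.9394 payoff=0.0000 vs cont=0.0000 → 0.0000 [wait]  ⇒ S*(4)=95.2056
t_3: node(3,0) S=89.3927 payoff=16.4773 vs cont=16.0652 → 16.4773 [stop]  node(3,1) S=101.3965 payoff=4.4735 vs cont=6.4256 → 6.4256 [wait]  node(3,2) S=115.0122 payoff=0.0000 vs cont=1.2006 → 1.2006 [wait]  node(3,3) S=130.4563 payoff=0.0000 vs cont=0.0000 → 0.0000 [wait]  ⇒ S*(3)=89.3927
t_2: node(2,0) S=95.2056 payoff=10.6644 vs cont=11.2542 → 11.2542 [wait]  node(2,1) S=107.9900 payoff=0.0000 vs cont=3.7189 → 3.7189 [wait]  node(2,2) S=122.4911 payoff=0.0000 vs cont=0.5798 → 0.5798 [wait]  ⇒ S*(2)=-
t_1: node(1,0) S=101.3965 payoff=4.4735 vs cont=7.3430 → 7.3430 [wait]  node(1,1) S=115.0122 payoff=0.0000 vs cont=2.0933 → 2.0933 [wait]  ⇒ S*(1)=-
t_0: node(0,0) S=107.9900 payoff=0.0000 vs cont=4.6201 → 4.6201 [wait]  ⇒ S*(0)=-

price = 4.6201
boundary = - - - 89.3927 95.2056 89.3927
tree:
4.6201
7.3430 2.0933
11.2542 3.7189 0.5798
16.4773 6.4256 1.2006 0.0000
21.9353 10.6644 2.4865 0.0000 0.0000
27.0601 16.4773 5.1495 0.0000 0.0000 0.0000
31.8719 21.9353 10.6644 0.0000 0.0000 0.0000 0.0000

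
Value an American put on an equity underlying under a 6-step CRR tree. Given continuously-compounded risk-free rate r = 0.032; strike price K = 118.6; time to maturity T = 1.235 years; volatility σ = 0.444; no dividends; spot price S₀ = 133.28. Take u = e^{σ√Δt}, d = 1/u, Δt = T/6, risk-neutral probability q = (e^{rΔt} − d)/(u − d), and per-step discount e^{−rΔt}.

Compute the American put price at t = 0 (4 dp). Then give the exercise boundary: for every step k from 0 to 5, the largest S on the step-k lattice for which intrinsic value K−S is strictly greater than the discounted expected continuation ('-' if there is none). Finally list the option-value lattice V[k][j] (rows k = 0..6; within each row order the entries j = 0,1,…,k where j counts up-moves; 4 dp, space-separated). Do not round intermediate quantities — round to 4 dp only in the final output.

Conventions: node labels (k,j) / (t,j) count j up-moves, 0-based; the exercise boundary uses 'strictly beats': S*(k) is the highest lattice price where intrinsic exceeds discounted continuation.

Δt=0.20583  u=1.22316  d=0.81755  q=0.46610  discount=0.99343
step 6 (expiry): payoffs max(K−S,0) = 78.8016 59.0569 29.5163 0.0000 0.0000 0.0000 0.0000
step 5: (k=5,j=0): S=48.6798, K−S=69.9202, hold=69.1416 ⇒ V=69.9202 exercise | (k=5,j=1): S=72.8308, K−S=45.7692, hold=44.9906 ⇒ V=45.7692 exercise | (k=5,j=2): S=108.9637, K−S=9.6363, hold=15.6552 ⇒ V=15.6552 continue | (k=5,j=3): S=163.0228, K−S=0.0000, hold=0.0000 ⇒ V=0.0000 continue | (k=5,j=4): S=243.9017, K−S=0.0000, hold=0.0000 ⇒ V=0.0000 continue | (k=5,j=5): S=364.9064, K−S=0.0000, hold=0.0000 ⇒ V=0.0000 continue  boundary S*=72.8308
step 4: (k=4,j=0): S=59.5431, K−S=59.0569, hold=58.2782 ⇒ V=59.0569 exercise | (k=4,j=1): S=89.0837, K−S=29.5163, hold=31.5246 ⇒ V=31.5246 continue | (k=4,j=2): S=133.2800, K−S=0.0000, hold=8.3034 ⇒ V=8.3034 continue | (k=4,j=3): S=199.4029, K−S=0.0000, hold=0.0000 ⇒ V=0.0000 continue | (k=4,j=4): S=298.3309, K−S=0.0000, hold=0.0000 ⇒ V=0.0000 continue  boundary S*=59.5431
step 3: (k=3,j=0): S=72.8308, K−S=45.7692, hold=45.9206 ⇒ V=45.9206 continue | (k=3,j=1): S=108.9637, K−S=9.6363, hold=20.5653 ⇒ V=20.5653 continue | (k=3,j=2): S=163.0228, K−S=0.0000, hold=4.4041 ⇒ V=4.4041 continue | (k=3,j=3): S=243.9017, K−S=0.0000, hold=0.0000 ⇒ V=0.0000 continue  boundary S*=-
step 2: (k=2,j=0): S=89.0837, K−S=29.5163, hold=33.8785 ⇒ V=33.8785 continue | (k=2,j=1): S=133.2800, K−S=0.0000, hold=12.9469 ⇒ V=12.9469 continue | (k=2,j=2): S=199.4029, K−S=0.0000, hold=2.3359 ⇒ V=2.3359 continue  boundary S*=-
step 1: (k=1,j=0): S=108.9637, K−S=9.6363, hold=23.9639 ⇒ V=23.9639 continue | (k=1,j=1): S=163.0228, K−S=0.0000, hold=7.9486 ⇒ V=7.9486 continue  boundary S*=-
step 0: (k=0,j=0): S=133.2800, K−S=0.0000, hold=16.3908 ⇒ V=16.3908 continue  boundary S*=-

price = 16.3908
boundary = - - - - 59.5431 72.8308
tree:
16.3908
23.9639 7.9486
33.8785 12.9469 2.3359
45.9206 20.5653 4.4041 0.0000
59.0569 31.5246 8.3034 0.0000 0.0000
69.9202 45.7692 15.6552 0.0000 0.0000 0.0000
78.8016 59.0569 29.5163 0.0000 0.0000 0.0000 0.0000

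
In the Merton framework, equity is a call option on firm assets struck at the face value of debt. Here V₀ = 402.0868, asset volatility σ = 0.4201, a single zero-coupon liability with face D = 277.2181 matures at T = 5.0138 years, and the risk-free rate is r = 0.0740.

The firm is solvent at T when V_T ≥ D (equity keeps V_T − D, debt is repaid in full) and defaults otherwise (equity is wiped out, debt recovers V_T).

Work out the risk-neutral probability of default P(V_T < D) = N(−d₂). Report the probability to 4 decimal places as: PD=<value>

Work the structural quantities from V₀ = 402.0868 against face 277.2181:
d₁ = [ln(V₀/D) + (r + σ²/2)T] / (σ√T)
   = [ln(402.0868/277.2181) + (0.0740 + 0.5·0.4201²)·5.0138] / (0.4201·√5.0138)
   = [0.371863 + 0.813449] / 0.940668 = 1.260076
d₂ = d₁ − σ√T = 1.260076 − 0.940668 = 0.319408
risk-neutral PD = N(−d₂) = N(-0.319408) = 0.374709

PD=0.3747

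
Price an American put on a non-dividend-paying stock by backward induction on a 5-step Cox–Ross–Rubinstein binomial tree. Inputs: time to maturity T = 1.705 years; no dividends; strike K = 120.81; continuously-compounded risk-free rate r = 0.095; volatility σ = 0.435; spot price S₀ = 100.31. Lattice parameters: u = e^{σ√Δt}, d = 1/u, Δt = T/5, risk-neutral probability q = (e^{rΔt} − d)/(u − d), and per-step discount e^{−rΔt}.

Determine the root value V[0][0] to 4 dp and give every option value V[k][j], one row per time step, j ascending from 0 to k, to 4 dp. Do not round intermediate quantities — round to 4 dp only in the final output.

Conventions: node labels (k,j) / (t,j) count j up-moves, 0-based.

Δt=0.34100, u=1.28920, d=0.77568, q=0.50095, disc=e^(-rΔt)=0.96812
k=5 terminal: V=max(K-S,0) → 92.6425 73.9948 43.0018 0.0000 0.0000 0.0000
k=4: j=0 S=36.3135 intr=84.4965 cont=80.6456 V=84.4965[EX]; j=1 S=60.3540 intr=60.4560 cont=56.6051 V=60.4560[EX]; j=2 S=100.3100 intr=20.5000 cont=20.7759 V=20.7759[hold]; j=3 S=166.7180 intr=0.0000 cont=0.0000 V=0.0000[hold]; j=4 S=277.0899 intr=0.0000 cont=0.0000 V=0.0000[hold]
k=3: j=0 S=46.8152 intr=73.9948 cont=70.1439 V=73.9948[EX]; j=1 S=77.8082 intr=43.0018 cont=39.2847 V=43.0018[EX]; j=2 S=129.3193 intr=0.0000 cont=10.0377 V=10.0377[hold]; j=3 S=214.9322 intr=0.0000 cont=0.0000 V=0.0000[hold]
k=2: j=0 S=60.3540 intr=60.4560 cont=56.6051 V=60.4560[EX]; j=1 S=100.3100 intr=20.5000 cont=25.6441 V=25.6441[hold]; j=2 S=166.7180 intr=0.0000 cont=4.8496 V=4.8496[hold]
k=1: j=0 S=77.8082 intr=43.0018 cont=41.6457 V=43.0018[EX]; j=1 S=129.3193 intr=0.0000 cont=14.7417 V=14.7417[hold]
k=0: j=0 S=100.3100 intr=20.5000 cont=27.9254 V=27.9254[hold]

price = 27.9254
tree:
27.9254
43.0018 14.7417
60.4560 25.6441 4.8496
73.9948 43.0018 10.0377 0.0000
84.4965 60.4560 20.7759 0.0000 0.0000
92.6425 73.9948 43.0018 0.0000 0.0000 0.0000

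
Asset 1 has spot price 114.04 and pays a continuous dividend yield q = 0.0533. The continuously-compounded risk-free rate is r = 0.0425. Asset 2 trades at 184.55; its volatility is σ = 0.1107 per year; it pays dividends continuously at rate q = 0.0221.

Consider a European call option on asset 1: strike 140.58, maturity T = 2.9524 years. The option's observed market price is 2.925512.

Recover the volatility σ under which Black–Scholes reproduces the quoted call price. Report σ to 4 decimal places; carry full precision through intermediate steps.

sigma = 0.1556

At σ = 0.1556 the Black–Scholes value reproduces the quote:
σ√T = 0.1556·√2.9524 = 0.267360
d₁ = (ln(S/K) + (r−q+σ²/2)T) / (σ√T) = (ln(114.04/140.58) + (0.0425−0.0533+0.1556²/2)·2.9524) / 0.267360 = (-0.209227 + 0.003855) / 0.267360 = -0.768149
d₂ = d₁ − σ√T = -0.768149 − 0.267360 = -1.035509
e^{−rT} = 0.882076
e^{−qT} = 0.854394
N(d₁) = 0.221199,  N(d₂) = 0.150216
V = S·e^{−qT}·N(d₁) − K·e^{−rT}·N(d₂) = 21.552587 − 18.627075 = 2.925512 (equal to the quote); since ∂V/∂σ > 0 for all σ, the implied volatility is unique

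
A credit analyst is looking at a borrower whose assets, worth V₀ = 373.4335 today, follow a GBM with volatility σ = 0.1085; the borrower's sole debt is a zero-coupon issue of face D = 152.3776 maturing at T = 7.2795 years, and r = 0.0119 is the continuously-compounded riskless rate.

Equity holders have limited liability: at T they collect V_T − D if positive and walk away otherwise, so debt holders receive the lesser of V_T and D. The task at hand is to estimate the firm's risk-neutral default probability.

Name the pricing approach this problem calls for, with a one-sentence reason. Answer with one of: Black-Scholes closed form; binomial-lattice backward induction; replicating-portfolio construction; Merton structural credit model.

Key observation: a levered firm with one bullet debt due at 7.2795 years is the canonical structural-credit setup: equity is a call on the firm's assets struck at the face value.

framework: Merton structural credit model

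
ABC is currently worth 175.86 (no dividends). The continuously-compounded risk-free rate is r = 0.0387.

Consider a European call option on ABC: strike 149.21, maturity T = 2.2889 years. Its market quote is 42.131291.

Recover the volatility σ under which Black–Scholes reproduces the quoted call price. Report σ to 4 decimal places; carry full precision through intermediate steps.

At σ = 0.1596 the Black–Scholes value reproduces the quote:
σ√T = 0.1596·√2.2889 = 0.241461
d₁ = (ln(S/K) + (r+σ²/2)T) / (σ√T) = (ln(175.86/149.21) + (0.0387+0.1596²/2)·2.2889) / 0.241461 = (0.164334 + 0.117732) / 0.241461 = 1.168164
d₂ = d₁ − σ√T = 1.168164 − 0.241461 = 0.926703
e^{−rT} = 0.915229
N(d₁) = 0.878630,  N(d₂) = 0.822960
V = S·N(d₁) − K·e^{−rT}·N(d₂) = 154.515812 − 112.384521 = 42.131291 (the quoted price), and the Black–Scholes price is strictly increasing in σ, so σ is unique

sigma = 0.1596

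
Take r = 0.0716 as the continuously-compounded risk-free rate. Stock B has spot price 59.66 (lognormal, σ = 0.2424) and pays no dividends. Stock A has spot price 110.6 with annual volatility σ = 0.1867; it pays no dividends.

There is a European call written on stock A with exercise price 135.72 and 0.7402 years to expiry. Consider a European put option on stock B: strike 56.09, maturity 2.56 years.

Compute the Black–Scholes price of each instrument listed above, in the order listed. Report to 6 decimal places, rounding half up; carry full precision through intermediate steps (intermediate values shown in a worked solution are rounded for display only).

[stock A call K=135.72]
σ√T = 0.1867·√0.7402 = 0.160627
d₁ = (ln(S/K) + (r+σ²/2)T) / (σ√T) = (ln(110.6/135.72) + (0.0716+0.1867²/2)·0.7402) / 0.160627 = (-0.204674 + 0.065899) / 0.160627 = -0.863957
d₂ = d₁ − σ√T = -0.863957 − 0.160627 = -1.024585
e^{−rT} = 0.948382
N(d₁) = 0.193806,  N(d₂) = 0.152780
price = S·N(d₁) − K·e^{−rT}·N(d₂) = 21.434902 − 19.664930 = 1.769973
[stock B put K=56.09]
σ√T = 0.2424·√2.56 = 0.387840
d₁ = (ln(S/K) + (r+σ²/2)T) / (σ√T) = (ln(59.66/56.09) + (0.0716+0.2424²/2)·2.56) / 0.387840 = (0.061704 + 0.258506) / 0.387840 = 0.825624
d₂ = d₁ − σ√T = 0.825624 − 0.387840 = 0.437784
e^{−rT} = 0.832522
N(−d₁) = 0.204509,  N(−d₂) = 0.330771
price = K·e^{−rT}·N(−d₂) − S·N(−d₁) = 15.445743 − 12.200983 = 3.244760

price(stock A call K=135.72) = 1.769973
price(stock B put K=56.09) = 3.244760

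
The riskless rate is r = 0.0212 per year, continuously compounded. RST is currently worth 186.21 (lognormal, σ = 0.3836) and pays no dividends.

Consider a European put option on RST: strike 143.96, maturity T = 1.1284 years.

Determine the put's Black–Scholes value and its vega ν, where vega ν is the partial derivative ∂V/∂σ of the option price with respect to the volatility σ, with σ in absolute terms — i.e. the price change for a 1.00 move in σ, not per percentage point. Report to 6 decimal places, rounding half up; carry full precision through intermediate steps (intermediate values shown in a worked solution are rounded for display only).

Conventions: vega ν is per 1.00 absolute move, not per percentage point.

σ√T = 0.3836·√1.1284 = 0.407484
d₁ = (ln(S/K) + (r+σ²/2)T) / (σ√T) = (ln(186.21/143.96) + (0.0212+0.3836²/2)·1.1284) / 0.407484 = (0.257340 + 0.106944) / 0.407484 = 0.893982
d₂ = d₁ − σ√T = 0.893982 − 0.407484 = 0.486499
e^{−rT} = 0.976362
N(−d₁) = 0.185666,  N(−d₂) = 0.313307
Put price V = K·e^{−rT}·N(−d₂) − S·N(−d₁) = 44.037482 − 34.572809 = 9.464673
φ(d₁) = (1/√(2π))·e^{−d₁²/2} = 0.267525
ν = S·φ(d₁)·√T = 52.917535

price = 9.464673
ν = 52.917535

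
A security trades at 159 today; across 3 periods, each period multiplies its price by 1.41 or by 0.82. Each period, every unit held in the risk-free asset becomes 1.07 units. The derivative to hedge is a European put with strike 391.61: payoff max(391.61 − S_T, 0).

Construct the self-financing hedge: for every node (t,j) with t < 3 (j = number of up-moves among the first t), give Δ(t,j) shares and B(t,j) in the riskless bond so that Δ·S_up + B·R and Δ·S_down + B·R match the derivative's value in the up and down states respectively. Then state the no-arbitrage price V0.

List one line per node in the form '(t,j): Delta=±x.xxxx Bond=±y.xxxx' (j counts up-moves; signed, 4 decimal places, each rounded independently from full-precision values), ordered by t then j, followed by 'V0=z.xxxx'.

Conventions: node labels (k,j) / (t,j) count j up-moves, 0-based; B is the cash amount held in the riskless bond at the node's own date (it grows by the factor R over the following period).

(0,0): Delta=-0.9096 Bond=308.6499
(1,0): Delta=-1.0000 Bond=342.0473
(1,1): Delta=-0.8380 Bond=314.2184
(2,0): Delta=-1.0000 Bond=365.9907
(2,1): Delta=-1.0000 Bond=365.9907
(2,2): Delta=-0.7099 Bond=295.7170
V0=164.0303

The replicating-portfolio and risk-neutral prices coincide; use p* = (1.07−0.82)/(1.41−0.82) = 0.4237 for the latter.
At maturity the claim pays: V(3,0)=303.9425, V(3,1)=240.8646, V(3,2)=132.4015, V(3,3)=0.0000
  t=2,j=0: stock 106.9116 → up 150.7454 (V=240.8646), down 87.6675 (V=303.9425). Price 259.0791; hedge Δ=-1.0000, bond B=365.9907.
  t=2,j=1: stock 183.8358 → up 259.2085 (V=132.4015), down 150.7454 (V=240.8646). Price 182.1549; hedge Δ=-1.0000, bond B=365.9907.
  t=2,j=2: stock 316.1079 → up 445.7121 (V=0.0000), down 259.2085 (V=132.4015). Price 71.3076; hedge Δ=-0.7099, bond B=295.7170.
  t=1,j=0: stock 130.3800 → up 183.8358 (V=182.1549), down 106.9116 (V=259.0791). Price 211.6673; hedge Δ=-1.0000, bond B=342.0473.
  t=1,j=1: stock 224.1900 → up 316.1079 (V=71.3076), down 183.8358 (V=182.1549). Price 126.3418; hedge Δ=-0.8380, bond B=314.2184.
  t=0,j=0: stock 159.0000 → up 224.1900 (V=126.3418), down 130.3800 (V=211.6673). Price 164.0303; hedge Δ=-0.9096, bond B=308.6499.
As a check, the time-0 holding Δ(0,0)·S0 + B(0,0) comes to 164.0303 — exactly V0.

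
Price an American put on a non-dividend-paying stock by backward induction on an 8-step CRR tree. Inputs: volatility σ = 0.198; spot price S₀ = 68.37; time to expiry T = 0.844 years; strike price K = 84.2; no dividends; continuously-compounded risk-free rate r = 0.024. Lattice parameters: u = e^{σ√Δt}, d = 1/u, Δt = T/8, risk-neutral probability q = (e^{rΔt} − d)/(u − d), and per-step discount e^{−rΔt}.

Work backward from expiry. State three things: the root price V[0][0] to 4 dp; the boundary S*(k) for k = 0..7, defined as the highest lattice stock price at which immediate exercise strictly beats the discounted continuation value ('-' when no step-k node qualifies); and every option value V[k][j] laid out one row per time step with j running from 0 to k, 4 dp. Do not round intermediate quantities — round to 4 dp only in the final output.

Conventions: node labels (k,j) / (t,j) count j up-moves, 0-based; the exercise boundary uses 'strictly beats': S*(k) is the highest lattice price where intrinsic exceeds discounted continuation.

params: Δt=0.10550 u=1.06642 d=0.93771 q=0.50362 e^(-rΔt)=0.99747
t_8 payoffs: 43.3283 37.7181 31.3379 24.0819 15.8300 6.4454 0.0000 0.0000 0.0000
t_7: node(7,0) S=43.5866 payoff=40.6134 vs cont=40.4004 → 40.6134 [stop]  node(7,1) S=49.5694 payoff=34.6306 vs cont=34.4176 → 34.6306 [stop]  node(7,2) S=56.3735 payoff=27.8265 vs cont=27.6136 → 27.8265 [stop]  node(7,3) S=64.1114 payoff=20.0886 vs cont=19.8757 → 20.0886 [stop]  node(7,4) S=72.9115 payoff=11.2885 vs cont=11.0756 → 11.2885 [stop]  node(7,5) S=82.9195 payoff=1.2805 vs cont=3.1912 → 3.1912 [wait]  node(7,6) S=94.3012 payoff=0.0000 vs cont=0.0000 → 0.0000 [wait]  node(7,7) S=107.2452 payoff=0.0000 vs cont=0.0000 → 0.0000 [wait]  ⇒ S*(7)=72.9115
t_6: node(6,0) S=46.4819 payoff=37.7181 vs cont=37.5052 → 37.7181 [stop]  node(6,1) S=52.8621 payoff=31.3379 vs cont=31.1250 → 31.3379 [stop]  node(6,2) S=60.1181 payoff=24.0819 vs cont=23.8690 → 24.0819 [stop]  node(6,3) S=68.3700 payoff=15.8300 vs cont=15.6171 → 15.8300 [stop]  node(6,4) S=77.7546 payoff=6.4454 vs cont=7.1923 → 7.1923 [wait]  node(6,5) S=88.4274 payoff=0.0000 vs cont=1.5800 → 1.5800 [wait]  node(6,6) S=100.5651 payoff=0.0000 vs cont=0.0000 → 0.0000 [wait]  ⇒ S*(6)=68.3700
t_5: node(5,0) S=49.5694 payoff=34.6306 vs cont=34.4176 → 34.6306 [stop]  node(5,1) S=56.3735 payoff=27.8265 vs cont=27.6136 → 27.8265 [stop]  node(5,2) S=64.1114 payoff=20.0886 vs cont=19.8757 → 20.0886 [stop]  node(5,3) S=72.9115 payoff=11.2885 vs cont=11.4508 → 11.4508 [wait]  node(5,4) S=82.9195 payoff=1.2805 vs cont=4.3548 → 4.3548 [wait]  node(5,5) S=94.3012 payoff=0.0000 vs cont=0.7823 → 0.7823 [wait]  ⇒ S*(5)=64.1114
t_4: node(4,0) S=52.8621 payoff=31.3379 vs cont=31.1250 → 31.3379 [stop]  node(4,1) S=60.1181 payoff=24.0819 vs cont=23.8690 → 24.0819 [stop]  node(4,2) S=68.3700 payoff=15.8300 vs cont=15.6986 → 15.8300 [stop]  node(4,3) S=77.7546 payoff=6.4454 vs cont=7.8572 → 7.8572 [wait]  node(4,4) S=88.4274 payoff=0.0000 vs cont=2.5491 → 2.5491 [wait]  ⇒ S*(4)=68.3700
t_3: node(3,0) S=56.3735 payoff=27.8265 vs cont=27.6136 → 27.8265 [stop]  node(3,1) S=64.1114 payoff=20.0886 vs cont=19.8757 → 20.0886 [stop]  node(3,2) S=72.9115 payoff=11.2885 vs cont=11.7848 → 11.7848 [wait]  node(3,3) S=82.9195 payoff=1.2805 vs cont=5.1708 → 5.1708 [wait]  ⇒ S*(3)=64.1114
t_2: node(2,0) S=60.1181 payoff=24.0819 vs cont=23.8690 → 24.0819 [stop]  node(2,1) S=68.3700 payoff=15.8300 vs cont=15.8664 → 15.8664 [wait]  node(2,2) S=77.7546 payoff=6.4454 vs cont=8.4325 → 8.4325 [wait]  ⇒ S*(2)=60.1181
t_1: node(1,0) S=64.1114 payoff=20.0886 vs cont=19.8940 → 20.0886 [stop]  node(1,1) S=72.9115 payoff=11.2885 vs cont=12.0918 → 12.0918 [wait]  ⇒ S*(1)=64.1114
t_0: node(0,0) S=68.3700 payoff=15.8300 vs cont=16.0206 → 16.0206 [wait]  ⇒ S*(0)=-

price = 16.0206
boundary = - 64.1114 60.1181 64.1114 68.3700 64.1114 68.3700 72.9115
tree:
16.0206
20.0886 12.0918
24.0819 15.8664 8.4325
27.8265 20.0886 11.7848 5.1708
31.3379 24.0819 15.8300 7.8572 2.5491
34.6306 27.8265 20.0886 11.4508 4.3548 0.7823
37.7181 31.3379 24.0819 15.8300 7.1923 1.5800 0.0000
40.6134 34.6306 27.8265 20.0886 11.2885 3.1912 0.0000 0.0000
43.3283 37.7181 31.3379 24.0819 15.8300 6.4454 0.0000 0.0000 0.0000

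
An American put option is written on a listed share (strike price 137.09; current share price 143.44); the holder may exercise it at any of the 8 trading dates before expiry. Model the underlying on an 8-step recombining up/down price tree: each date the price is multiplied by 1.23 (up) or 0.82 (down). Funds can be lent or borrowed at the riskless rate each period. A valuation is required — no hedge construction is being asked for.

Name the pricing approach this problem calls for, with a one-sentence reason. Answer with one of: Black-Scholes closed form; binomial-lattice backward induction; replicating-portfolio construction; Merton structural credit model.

framework: binomial-lattice backward induction

Key observation: early exercise of the strike-137.09 put must be checked at each of the 8 dates (spot 143.44), which forces a node-by-node comparison of intrinsic and continuation value backward from expiry.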